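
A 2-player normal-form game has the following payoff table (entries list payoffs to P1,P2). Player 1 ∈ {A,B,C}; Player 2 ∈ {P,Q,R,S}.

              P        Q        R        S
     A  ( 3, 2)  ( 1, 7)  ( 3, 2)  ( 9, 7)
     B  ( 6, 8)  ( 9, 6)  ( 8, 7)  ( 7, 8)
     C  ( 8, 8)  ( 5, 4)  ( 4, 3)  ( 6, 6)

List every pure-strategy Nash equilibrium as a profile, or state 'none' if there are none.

NE set: (A,S), (C,P)

(A,P): not NE [P1→C gives 8>3; P2→S gives 7>2]
(A,Q): not NE [P1→B gives 9>1]
(A,R): not NE [P1→B gives 8>3; P2→S gives 7>2]
(A,S): NE
(B,P): not NE [P1→C gives 8>6]
(B,Q): not NE [P2→S gives 8>6]
(B,R): not NE [P2→S gives 8>7]
(B,S): not NE [P1→A gives 9>7]
(C,P): NE
(C,Q): not NE [P1→B gives 9>5; P2→P gives 8>4]
(C,R): not NE [P1→B gives 8>4; P2→P gives 8>3]
(C,S): not NE [P1→A gives 9>6; P2→P gives 8>6]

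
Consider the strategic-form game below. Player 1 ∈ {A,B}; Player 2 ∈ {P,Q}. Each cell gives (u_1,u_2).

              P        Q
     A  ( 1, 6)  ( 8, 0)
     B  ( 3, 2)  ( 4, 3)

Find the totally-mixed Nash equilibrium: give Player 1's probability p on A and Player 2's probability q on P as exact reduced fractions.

P1 indiff ⇒ q·1+(1-q)·8 = q·3+(1-q)·4 ⇒ q(-2) = (1-q)(-4) ⇒ q = 2/3
P2 indiff ⇒ p·6+(1-p)·2 = p·0+(1-p)·3 ⇒ p(6) = (1-p)(1) ⇒ p = 1/7

P1 mixes 1/7 on A; P2 mixes 2/3 on P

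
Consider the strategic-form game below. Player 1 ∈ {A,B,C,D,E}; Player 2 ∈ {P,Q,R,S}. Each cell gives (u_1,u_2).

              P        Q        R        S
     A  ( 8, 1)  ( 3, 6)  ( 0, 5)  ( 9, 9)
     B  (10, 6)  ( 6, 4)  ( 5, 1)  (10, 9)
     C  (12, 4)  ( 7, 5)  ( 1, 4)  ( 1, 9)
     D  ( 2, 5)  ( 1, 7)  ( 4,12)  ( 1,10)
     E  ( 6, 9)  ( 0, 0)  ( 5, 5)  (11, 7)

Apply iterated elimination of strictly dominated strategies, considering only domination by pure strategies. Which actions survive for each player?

P1 drop A (B beats it: P:10>8 Q:6>3 R:5>0 S:10>9)
P1 drop D (B beats it: P:10>2 Q:6>1 R:5>4 S:10>1)
P2 drop Q (S beats it: B:9>4 C:9>5 E:7>0)
P2 drop R (S beats it: B:9>1 C:9>4 E:7>5)
P1→{B,C,E} P2→{P,S}

Remaining: P1:{B,C,E} P2:{P,S}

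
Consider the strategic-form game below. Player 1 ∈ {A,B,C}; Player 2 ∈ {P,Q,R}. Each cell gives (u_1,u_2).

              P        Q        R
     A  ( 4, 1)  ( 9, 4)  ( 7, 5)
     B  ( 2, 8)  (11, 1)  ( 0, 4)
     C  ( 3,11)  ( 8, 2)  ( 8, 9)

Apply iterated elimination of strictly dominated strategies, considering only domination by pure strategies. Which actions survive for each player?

P2 drop Q (R beats it: A:5>4 B:4>1 C:9>2)
P1 drop B (A beats it: P:4>2 R:7>0)
P1→{A,C} P2→{P,R}

IESDS → P1:{A,C} P2:{P,R}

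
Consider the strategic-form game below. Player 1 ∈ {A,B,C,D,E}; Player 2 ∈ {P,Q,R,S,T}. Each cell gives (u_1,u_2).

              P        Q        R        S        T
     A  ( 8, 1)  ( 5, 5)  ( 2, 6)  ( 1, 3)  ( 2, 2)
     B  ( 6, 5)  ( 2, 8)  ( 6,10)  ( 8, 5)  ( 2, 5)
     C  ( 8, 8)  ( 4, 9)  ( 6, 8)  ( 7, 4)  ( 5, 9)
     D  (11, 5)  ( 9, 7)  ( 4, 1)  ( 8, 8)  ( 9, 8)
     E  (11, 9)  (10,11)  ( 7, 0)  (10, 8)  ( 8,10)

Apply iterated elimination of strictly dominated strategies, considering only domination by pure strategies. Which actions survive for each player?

P1 drop A (D beats it: P:11>8 Q:9>5 R:4>2 S:8>1 T:9>2)
P1 drop B (E beats it: P:11>6 Q:10>2 R:7>6 S:10>8 T:8>2)
P1 drop C (E beats it: P:11>8 Q:10>4 R:7>6 S:10>7 T:8>5)
P2 drop P (Q beats it: D:7>5 E:11>9)
P2 drop R (Q beats it: D:7>1 E:11>0)
P1→{D,E} P2→{Q,S,T}

IESDS → P1:{D,E} P2:{Q,S,T}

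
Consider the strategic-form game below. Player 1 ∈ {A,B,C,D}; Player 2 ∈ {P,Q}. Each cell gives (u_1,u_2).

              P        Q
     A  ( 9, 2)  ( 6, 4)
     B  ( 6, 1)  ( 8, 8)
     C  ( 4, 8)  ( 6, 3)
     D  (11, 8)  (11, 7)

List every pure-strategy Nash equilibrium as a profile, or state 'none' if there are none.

(A,P): not NE [P1→D gives 11>9; P2→Q gives 4>2]
(A,Q): not NE [P1→D gives 11>6]
(B,P): not NE [P1→D gives 11>6; P2→Q gives 8>1]
(B,Q): not NE [P1→D gives 11>8]
(C,P): not NE [P1→D gives 11>4]
(C,Q): not NE [P1→D gives 11>6; P2→P gives 8>3]
(D,P): NE
(D,Q): not NE [P2→P gives 8>7]

PSNE = {(D,P)}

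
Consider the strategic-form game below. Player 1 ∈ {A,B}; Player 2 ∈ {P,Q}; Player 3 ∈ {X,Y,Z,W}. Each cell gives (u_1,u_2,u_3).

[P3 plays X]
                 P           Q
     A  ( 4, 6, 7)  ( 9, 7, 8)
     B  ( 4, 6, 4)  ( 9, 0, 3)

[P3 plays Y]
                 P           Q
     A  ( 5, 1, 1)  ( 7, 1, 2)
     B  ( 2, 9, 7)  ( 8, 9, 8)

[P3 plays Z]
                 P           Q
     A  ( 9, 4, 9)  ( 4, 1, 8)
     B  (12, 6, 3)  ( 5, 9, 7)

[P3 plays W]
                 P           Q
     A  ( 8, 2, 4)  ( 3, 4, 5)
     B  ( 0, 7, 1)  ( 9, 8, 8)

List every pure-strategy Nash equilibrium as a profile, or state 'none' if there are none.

(A,P,X): not NE [P2→Q gives 7>6; P3→Z gives 9>7]
(A,P,Y): not NE [P3→Z gives 9>1]
(A,P,Z): not NE [P1→B gives 12>9]
(A,P,W): not NE [P2→Q gives 4>2; P3→Z gives 9>4]
(A,Q,X): NE
(A,Q,Y): not NE [P1→B gives 8>7; P3→Z gives 8>2]
(A,Q,Z): not NE [P1→B gives 5>4; P2→P gives 4>1]
(A,Q,W): not NE [P1→B gives 9>3; P3→Z gives 8>5]
(B,P,X): not NE [P3→Y gives 7>4]
(B,P,Y): not NE [P1→A gives 5>2]
(B,P,Z): not NE [P2→Q gives 9>6; P3→Y gives 7>3]
(B,P,W): not NE [P1→A gives 8>0; P2→Q gives 8>7; P3→Y gives 7>1]
(B,Q,X): not NE [P2→P gives 6>0; P3→W gives 8>3]
(B,Q,Y): NE
(B,Q,Z): not NE [P3→W gives 8>7]
(B,Q,W): NE

PSNE = {(A,Q,X), (B,Q,Y), (B,Q,W)}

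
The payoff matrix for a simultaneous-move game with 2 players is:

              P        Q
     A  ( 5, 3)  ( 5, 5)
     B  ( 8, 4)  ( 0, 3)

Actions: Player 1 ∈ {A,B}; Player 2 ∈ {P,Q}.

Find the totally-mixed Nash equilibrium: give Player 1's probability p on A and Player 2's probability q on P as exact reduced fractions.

(p,q) = (1/3, 5/8)

P1 indiff ⇒ q·5+(1-q)·5 = q·8+(1-q)·0 ⇒ q(-3) = (1-q)(-5) ⇒ q = 5/8
P2 indiff ⇒ p·3+(1-p)·4 = p·5+(1-p)·3 ⇒ p(-2) = (1-p)(-1) ⇒ p = 1/3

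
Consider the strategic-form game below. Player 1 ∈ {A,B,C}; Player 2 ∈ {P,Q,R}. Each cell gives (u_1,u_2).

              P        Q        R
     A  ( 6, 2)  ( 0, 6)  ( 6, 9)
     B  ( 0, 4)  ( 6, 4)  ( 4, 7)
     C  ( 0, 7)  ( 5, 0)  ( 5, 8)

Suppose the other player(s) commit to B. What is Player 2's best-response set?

u_2(P vs B) = 4
u_2(Q vs B) = 4
u_2(R vs B) = 7
max payoff 7 at {R}

argmax u_2 = {R}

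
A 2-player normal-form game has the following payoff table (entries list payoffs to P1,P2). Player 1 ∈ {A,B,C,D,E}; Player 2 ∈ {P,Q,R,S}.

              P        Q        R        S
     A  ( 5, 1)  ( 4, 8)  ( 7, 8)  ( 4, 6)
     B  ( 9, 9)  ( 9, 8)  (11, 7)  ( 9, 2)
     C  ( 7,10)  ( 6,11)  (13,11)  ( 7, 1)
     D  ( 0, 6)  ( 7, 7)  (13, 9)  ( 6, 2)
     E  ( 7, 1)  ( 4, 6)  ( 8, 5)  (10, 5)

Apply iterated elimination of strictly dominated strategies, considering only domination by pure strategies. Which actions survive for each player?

P1 drop A (B beats it: P:9>5 Q:9>4 R:11>7 S:9>4)
P2 drop S (Q beats it: B:8>2 C:11>1 D:7>2 E:6>5)
P1 drop E (B beats it: P:9>7 Q:9>4 R:11>8)
P1→{B,C,D} P2→{P,Q,R}

Remaining: P1:{B,C,D} P2:{P,Q,R}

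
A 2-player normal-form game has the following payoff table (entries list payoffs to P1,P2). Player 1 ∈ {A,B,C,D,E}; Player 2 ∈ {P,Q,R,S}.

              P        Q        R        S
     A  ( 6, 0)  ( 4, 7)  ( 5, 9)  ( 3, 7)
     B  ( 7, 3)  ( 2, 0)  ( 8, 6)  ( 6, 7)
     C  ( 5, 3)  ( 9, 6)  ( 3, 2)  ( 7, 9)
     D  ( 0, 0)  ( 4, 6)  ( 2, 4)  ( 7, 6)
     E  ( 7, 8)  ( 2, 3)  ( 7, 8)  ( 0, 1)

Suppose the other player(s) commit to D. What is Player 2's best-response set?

u_2(P vs D) = 0
u_2(Q vs D) = 6
u_2(R vs D) = 4
u_2(S vs D) = 6
max payoff 6 at {Q,S}

BR_2 = {Q,S}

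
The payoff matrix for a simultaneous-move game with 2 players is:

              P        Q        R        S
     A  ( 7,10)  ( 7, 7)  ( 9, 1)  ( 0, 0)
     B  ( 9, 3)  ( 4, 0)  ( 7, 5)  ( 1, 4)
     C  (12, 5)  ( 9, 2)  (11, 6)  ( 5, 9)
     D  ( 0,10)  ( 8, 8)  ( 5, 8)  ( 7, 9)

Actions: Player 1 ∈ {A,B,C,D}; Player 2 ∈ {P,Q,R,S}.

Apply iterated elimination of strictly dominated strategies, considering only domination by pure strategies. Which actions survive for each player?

Survivors P1:{C,D} P2:{P,S}

P1 drop A (C beats it: P:12>7 Q:9>7 R:11>9 S:5>0)
P1 drop B (C beats it: P:12>9 Q:9>4 R:11>7 S:5>1)
P2 drop Q (P beats it: C:5>2 D:10>8)
P2 drop R (S beats it: C:9>6 D:9>8)
P1→{C,D} P2→{P,S}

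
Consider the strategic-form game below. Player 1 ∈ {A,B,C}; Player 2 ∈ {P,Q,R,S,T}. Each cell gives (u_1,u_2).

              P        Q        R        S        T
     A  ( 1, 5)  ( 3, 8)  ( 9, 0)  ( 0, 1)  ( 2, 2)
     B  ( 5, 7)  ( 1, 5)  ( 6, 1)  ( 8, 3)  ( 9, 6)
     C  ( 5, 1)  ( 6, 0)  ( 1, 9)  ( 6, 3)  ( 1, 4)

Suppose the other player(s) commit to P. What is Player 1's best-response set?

BR_1 = {B,C}

u_1(A vs P) = 1
u_1(B vs P) = 5
u_1(C vs P) = 5
max payoff 5 at {B,C}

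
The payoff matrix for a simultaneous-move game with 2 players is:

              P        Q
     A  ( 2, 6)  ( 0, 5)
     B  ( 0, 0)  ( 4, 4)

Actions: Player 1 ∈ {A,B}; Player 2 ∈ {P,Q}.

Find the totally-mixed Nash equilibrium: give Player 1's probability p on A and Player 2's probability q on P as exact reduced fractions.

P1 mixes 4/5 on A; P2 mixes 2/3 on P

P1 indiff ⇒ q·2+(1-q)·0 = q·0+(1-q)·4 ⇒ q(2) = (1-q)(4) ⇒ q = 2/3
P2 indiff ⇒ p·6+(1-p)·0 = p·5+(1-p)·4 ⇒ p(1) = (1-p)(4) ⇒ p = 4/5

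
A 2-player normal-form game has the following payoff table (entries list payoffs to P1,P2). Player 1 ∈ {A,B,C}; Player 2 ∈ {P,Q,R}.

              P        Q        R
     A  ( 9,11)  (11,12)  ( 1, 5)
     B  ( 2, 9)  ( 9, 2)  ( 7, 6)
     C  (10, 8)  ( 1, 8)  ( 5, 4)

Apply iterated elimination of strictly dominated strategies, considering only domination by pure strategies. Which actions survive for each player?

P2 drop R (P beats it: A:11>5 B:9>6 C:8>4)
P1 drop B (A beats it: P:9>2 Q:11>9)
P1→{A,C} P2→{P,Q}

Survivors P1:{A,C} P2:{P,Q}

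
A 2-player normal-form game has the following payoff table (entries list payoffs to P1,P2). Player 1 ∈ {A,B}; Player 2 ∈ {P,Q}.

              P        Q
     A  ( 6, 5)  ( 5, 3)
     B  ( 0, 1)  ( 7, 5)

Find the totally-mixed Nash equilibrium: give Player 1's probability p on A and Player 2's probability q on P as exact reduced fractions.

(p,q) = (2/3, 1/4)

P1 indiff ⇒ q·6+(1-q)·5 = q·0+(1-q)·7 ⇒ q(6) = (1-q)(2) ⇒ q = 1/4
P2 indiff ⇒ p·5+(1-p)·1 = p·3+(1-p)·5 ⇒ p(2) = (1-p)(4) ⇒ p = 2/3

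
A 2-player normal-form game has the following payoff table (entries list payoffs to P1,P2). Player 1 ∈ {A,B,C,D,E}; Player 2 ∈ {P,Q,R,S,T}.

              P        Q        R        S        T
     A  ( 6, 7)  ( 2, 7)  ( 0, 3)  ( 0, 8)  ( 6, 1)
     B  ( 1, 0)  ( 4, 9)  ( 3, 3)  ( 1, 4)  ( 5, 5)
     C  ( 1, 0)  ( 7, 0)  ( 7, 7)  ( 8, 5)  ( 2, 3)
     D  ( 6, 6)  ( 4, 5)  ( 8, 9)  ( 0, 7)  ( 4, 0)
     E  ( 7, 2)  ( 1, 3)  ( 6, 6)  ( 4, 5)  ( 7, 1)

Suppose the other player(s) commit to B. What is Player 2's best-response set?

argmax u_2 = {Q}

u_2(P vs B) = 0
u_2(Q vs B) = 9
u_2(R vs B) = 3
u_2(S vs B) = 4
u_2(T vs B) = 5
max payoff 9 at {Q}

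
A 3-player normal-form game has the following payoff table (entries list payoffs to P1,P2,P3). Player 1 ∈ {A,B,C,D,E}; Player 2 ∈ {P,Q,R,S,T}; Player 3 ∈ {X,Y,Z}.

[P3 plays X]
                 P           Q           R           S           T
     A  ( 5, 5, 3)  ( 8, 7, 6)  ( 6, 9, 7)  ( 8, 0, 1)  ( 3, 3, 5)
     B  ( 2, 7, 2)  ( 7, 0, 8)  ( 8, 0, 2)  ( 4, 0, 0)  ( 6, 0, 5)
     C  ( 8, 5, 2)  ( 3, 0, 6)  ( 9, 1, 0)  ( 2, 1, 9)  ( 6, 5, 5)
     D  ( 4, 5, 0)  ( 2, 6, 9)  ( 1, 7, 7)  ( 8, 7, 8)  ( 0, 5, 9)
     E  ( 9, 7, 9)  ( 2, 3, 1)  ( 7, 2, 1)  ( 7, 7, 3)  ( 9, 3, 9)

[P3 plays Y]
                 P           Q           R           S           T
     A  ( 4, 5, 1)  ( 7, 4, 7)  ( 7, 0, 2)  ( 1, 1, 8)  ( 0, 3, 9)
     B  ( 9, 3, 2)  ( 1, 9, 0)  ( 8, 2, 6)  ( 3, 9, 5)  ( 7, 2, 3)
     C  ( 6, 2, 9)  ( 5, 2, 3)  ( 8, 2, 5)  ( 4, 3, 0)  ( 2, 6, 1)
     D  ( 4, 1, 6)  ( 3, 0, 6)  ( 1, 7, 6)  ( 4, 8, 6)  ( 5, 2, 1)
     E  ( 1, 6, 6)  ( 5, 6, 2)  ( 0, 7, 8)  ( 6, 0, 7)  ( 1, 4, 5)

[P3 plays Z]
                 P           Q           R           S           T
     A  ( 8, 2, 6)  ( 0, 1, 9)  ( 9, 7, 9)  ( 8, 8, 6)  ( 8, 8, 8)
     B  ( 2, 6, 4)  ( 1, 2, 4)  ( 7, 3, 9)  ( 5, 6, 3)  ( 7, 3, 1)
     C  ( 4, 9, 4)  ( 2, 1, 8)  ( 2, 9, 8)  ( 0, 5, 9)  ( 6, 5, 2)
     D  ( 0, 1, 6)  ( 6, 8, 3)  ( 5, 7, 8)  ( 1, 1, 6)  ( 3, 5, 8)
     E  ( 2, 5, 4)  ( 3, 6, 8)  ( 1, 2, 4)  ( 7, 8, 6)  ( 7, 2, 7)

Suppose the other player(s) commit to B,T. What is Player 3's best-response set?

argmax u_3 = {X}

u_3(X vs B,T) = 5
u_3(Y vs B,T) = 3
u_3(Z vs B,T) = 1
max payoff 5 at {X}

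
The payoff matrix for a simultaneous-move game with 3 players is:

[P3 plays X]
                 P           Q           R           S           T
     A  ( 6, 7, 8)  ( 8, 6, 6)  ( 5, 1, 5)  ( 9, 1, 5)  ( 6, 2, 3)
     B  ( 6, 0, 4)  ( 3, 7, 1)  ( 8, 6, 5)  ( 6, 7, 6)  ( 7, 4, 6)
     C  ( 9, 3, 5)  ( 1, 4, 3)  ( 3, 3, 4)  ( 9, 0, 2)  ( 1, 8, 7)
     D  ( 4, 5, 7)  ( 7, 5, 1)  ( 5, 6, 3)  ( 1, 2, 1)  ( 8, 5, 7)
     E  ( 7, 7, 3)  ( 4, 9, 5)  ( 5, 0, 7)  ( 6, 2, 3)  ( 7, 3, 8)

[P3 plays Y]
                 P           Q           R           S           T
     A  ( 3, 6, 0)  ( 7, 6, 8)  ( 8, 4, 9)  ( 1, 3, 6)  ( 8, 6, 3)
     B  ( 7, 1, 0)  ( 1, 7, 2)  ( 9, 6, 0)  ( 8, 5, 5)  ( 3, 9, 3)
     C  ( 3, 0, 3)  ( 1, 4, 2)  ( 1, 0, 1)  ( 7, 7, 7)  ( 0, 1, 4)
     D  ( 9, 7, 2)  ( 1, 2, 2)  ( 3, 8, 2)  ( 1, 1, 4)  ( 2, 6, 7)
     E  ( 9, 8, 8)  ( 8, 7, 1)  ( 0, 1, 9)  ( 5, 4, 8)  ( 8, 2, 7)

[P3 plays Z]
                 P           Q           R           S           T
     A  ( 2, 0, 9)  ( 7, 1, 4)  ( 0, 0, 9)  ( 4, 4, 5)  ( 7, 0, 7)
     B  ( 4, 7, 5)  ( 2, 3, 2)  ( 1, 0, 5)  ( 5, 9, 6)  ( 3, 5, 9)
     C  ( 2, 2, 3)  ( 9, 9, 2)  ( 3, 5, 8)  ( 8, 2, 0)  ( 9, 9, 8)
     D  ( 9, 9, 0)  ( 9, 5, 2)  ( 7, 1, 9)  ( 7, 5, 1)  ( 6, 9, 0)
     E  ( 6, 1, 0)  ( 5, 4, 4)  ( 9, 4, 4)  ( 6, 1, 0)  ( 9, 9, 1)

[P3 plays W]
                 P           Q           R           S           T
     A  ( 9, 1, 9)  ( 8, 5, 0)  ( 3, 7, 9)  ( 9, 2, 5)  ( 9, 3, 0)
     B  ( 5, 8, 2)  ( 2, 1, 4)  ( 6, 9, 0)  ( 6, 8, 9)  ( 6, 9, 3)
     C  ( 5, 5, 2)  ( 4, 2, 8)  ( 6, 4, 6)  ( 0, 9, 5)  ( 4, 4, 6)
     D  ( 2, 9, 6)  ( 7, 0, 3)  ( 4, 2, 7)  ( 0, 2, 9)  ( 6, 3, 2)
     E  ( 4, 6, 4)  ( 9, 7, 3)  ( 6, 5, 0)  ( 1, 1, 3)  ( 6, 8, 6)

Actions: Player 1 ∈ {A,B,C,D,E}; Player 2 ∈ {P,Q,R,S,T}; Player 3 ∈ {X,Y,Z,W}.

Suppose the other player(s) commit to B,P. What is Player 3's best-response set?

u_3(X vs B,P) = 4
u_3(Y vs B,P) = 0
u_3(Z vs B,P) = 5
u_3(W vs B,P) = 2
max payoff 5 at {Z}

P3 best: {Z}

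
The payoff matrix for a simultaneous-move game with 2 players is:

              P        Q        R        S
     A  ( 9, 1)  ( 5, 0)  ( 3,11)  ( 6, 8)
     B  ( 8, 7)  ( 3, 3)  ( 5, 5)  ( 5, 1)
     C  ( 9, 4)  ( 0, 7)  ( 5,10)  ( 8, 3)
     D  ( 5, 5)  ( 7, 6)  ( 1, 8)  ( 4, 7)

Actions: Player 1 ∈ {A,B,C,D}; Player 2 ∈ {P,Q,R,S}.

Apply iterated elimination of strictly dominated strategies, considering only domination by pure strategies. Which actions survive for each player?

P2 drop Q (R beats it: A:11>0 B:5>3 C:10>7 D:8>6)
P1 drop D (A beats it: P:9>5 R:3>1 S:6>4)
P2 drop S (R beats it: A:11>8 B:5>1 C:10>3)
P1→{A,B,C} P2→{P,R}

Survivors P1:{A,B,C} P2:{P,R}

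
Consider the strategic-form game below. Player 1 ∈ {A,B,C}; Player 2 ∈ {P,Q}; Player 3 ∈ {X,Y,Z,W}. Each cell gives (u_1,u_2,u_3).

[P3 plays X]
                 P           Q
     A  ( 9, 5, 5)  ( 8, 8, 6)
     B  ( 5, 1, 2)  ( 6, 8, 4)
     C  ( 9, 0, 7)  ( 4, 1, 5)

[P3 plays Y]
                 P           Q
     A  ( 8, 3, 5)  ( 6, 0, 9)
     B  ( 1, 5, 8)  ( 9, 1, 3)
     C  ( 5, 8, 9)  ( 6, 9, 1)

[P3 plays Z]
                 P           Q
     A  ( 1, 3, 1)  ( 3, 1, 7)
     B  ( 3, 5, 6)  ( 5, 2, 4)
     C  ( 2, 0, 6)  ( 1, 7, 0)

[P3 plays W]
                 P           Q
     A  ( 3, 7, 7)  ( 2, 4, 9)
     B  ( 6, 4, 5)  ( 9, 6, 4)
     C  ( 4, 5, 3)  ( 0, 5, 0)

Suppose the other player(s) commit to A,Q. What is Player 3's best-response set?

u_3(X vs A,Q) = 6
u_3(Y vs A,Q) = 9
u_3(Z vs A,Q) = 7
u_3(W vs A,Q) = 9
max payoff 9 at {Y,W}

argmax u_3 = {Y,W}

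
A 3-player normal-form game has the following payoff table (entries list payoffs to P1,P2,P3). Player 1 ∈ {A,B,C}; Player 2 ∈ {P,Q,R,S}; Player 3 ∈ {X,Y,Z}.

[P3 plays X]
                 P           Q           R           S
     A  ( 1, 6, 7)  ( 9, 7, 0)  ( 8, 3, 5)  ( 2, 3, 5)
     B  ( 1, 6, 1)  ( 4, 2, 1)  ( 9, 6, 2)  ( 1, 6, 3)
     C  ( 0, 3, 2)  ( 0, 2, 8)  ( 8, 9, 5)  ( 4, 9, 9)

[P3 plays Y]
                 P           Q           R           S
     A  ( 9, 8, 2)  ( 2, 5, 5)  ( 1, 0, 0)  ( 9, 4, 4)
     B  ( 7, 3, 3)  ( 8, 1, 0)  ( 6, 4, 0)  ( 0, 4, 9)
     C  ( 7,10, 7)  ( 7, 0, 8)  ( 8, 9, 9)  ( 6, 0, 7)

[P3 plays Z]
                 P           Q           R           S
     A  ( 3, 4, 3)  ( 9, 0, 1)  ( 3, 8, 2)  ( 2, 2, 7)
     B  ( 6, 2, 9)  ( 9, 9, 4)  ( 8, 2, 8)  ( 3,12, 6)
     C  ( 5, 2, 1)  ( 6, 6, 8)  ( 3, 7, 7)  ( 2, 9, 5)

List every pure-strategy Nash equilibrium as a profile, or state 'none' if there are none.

(A,P,X): not NE [P2→Q gives 7>6]
(A,P,Y): not NE [P3→X gives 7>2]
(A,P,Z): not NE [P1→B gives 6>3; P2→R gives 8>4; P3→X gives 7>3]
(A,Q,X): not NE [P3→Y gives 5>0]
(A,Q,Y): not NE [P1→B gives 8>2; P2→P gives 8>5]
(A,Q,Z): not NE [P2→R gives 8>0; P3→Y gives 5>1]
(A,R,X): not NE [P1→B gives 9>8; P2→Q gives 7>3]
(A,R,Y): not NE [P1→C gives 8>1; P2→P gives 8>0; P3→X gives 5>0]
(A,R,Z): not NE [P1→B gives 8>3; P3→X gives 5>2]
(A,S,X): not NE [P1→C gives 4>2; P2→Q gives 7>3; P3→Z gives 7>5]
(A,S,Y): not NE [P2→P gives 8>4; P3→Z gives 7>4]
(A,S,Z): not NE [P1→B gives 3>2; P2→R gives 8>2]
(B,P,X): not NE [P3→Z gives 9>1]
(B,P,Y): not NE [P1→A gives 9>7; P2→S gives 4>3; P3→Z gives 9>3]
(B,P,Z): not NE [P2→S gives 12>2]
(B,Q,X): not NE [P1→A gives 9>4; P2→S gives 6>2; P3→Z gives 4>1]
(B,Q,Y): not NE [P2→S gives 4>1; P3→Z gives 4>0]
(B,Q,Z): not NE [P2→S gives 12>9]
(B,R,X): not NE [P3→Z gives 8>2]
(B,R,Y): not NE [P1→C gives 8>6; P3→Z gives 8>0]
(B,R,Z): not NE [P2→S gives 12>2]
(B,S,X): not NE [P1→C gives 4>1; P3→Y gives 9>3]
(B,S,Y): not NE [P1→A gives 9>0]
(B,S,Z): not NE [P3→Y gives 9>6]
(C,P,X): not NE [P1→B gives 1>0; P2→S gives 9>3; P3→Y gives 7>2]
(C,P,Y): not NE [P1→A gives 9>7]
(C,P,Z): not NE [P1→B gives 6>5; P2→S gives 9>2; P3→Y gives 7>1]
(C,Q,X): not NE [P1→A gives 9>0; P2→S gives 9>2]
(C,Q,Y): not NE [P1→B gives 8>7; P2→P gives 10>0]
(C,Q,Z): not NE [P1→B gives 9>6; P2→S gives 9>6]
(C,R,X): not NE [P1→B gives 9>8; P3→Y gives 9>5]
(C,R,Y): not NE [P2→P gives 10>9]
(C,R,Z): not NE [P1→B gives 8>3; P2→S gives 9>7; P3→Y gives 9>7]
(C,S,X): NE
(C,S,Y): not NE [P1→A gives 9>6; P2→P gives 10>0; P3→X gives 9>7]
(C,S,Z): not NE [P1→B gives 3>2; P3→X gives 9>5]

Nash profiles: (C,S,X)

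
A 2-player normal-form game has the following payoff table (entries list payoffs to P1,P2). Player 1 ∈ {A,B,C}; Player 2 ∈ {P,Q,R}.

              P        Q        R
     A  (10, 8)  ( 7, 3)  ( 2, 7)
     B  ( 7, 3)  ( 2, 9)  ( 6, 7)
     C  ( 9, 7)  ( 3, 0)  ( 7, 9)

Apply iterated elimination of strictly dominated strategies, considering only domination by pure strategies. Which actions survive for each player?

Survivors P1:{A,C} P2:{P,R}

P1 drop B (C beats it: P:9>7 Q:3>2 R:7>6)
P2 drop Q (P beats it: A:8>3 C:7>0)
P1→{A,C} P2→{P,R}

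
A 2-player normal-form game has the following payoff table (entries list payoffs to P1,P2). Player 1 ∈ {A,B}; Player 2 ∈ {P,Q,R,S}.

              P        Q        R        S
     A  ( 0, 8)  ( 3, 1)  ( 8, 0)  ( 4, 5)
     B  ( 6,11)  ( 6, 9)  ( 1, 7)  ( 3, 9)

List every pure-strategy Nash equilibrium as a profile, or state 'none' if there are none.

Nash profiles: (B,P)

(A,P): not NE [P1→B gives 6>0]
(A,Q): not NE [P1→B gives 6>3; P2→P gives 8>1]
(A,R): not NE [P2→P gives 8>0]
(A,S): not NE [P2→P gives 8>5]
(B,P): NE
(B,Q): not NE [P2→P gives 11>9]
(B,R): not NE [P1→A gives 8>1; P2→P gives 11>7]
(B,S): not NE [P1→A gives 4>3; P2→P gives 11>9]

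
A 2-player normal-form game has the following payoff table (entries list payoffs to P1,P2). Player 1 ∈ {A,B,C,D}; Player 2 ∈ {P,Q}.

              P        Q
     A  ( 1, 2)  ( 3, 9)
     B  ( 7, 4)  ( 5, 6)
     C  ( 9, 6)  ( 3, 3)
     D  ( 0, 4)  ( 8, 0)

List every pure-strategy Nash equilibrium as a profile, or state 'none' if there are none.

(A,P): not NE [P1→C gives 9>1; P2→Q gives 9>2]
(A,Q): not NE [P1→D gives 8>3]
(B,P): not NE [P1→C gives 9>7; P2→Q gives 6>4]
(B,Q): not NE [P1→D gives 8>5]
(C,P): NE
(C,Q): not NE [P1→D gives 8>3; P2→P gives 6>3]
(D,P): not NE [P1→C gives 9>0]
(D,Q): not NE [P2→P gives 4>0]

PSNE = {(C,P)}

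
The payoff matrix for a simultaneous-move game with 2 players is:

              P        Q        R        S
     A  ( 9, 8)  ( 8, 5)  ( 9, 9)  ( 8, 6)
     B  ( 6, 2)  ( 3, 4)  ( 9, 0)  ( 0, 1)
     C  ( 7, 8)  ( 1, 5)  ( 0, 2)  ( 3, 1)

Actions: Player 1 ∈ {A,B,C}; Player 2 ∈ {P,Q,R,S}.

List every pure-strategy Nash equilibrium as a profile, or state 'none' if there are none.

(A,P): not NE [P2→R gives 9>8]
(A,Q): not NE [P2→R gives 9>5]
(A,R): NE
(A,S): not NE [P2→R gives 9>6]
(B,P): not NE [P1→A gives 9>6; P2→Q gives 4>2]
(B,Q): not NE [P1→A gives 8>3]
(B,R): not NE [P2→Q gives 4>0]
(B,S): not NE [P1→A gives 8>0; P2→Q gives 4>1]
(C,P): not NE [P1→A gives 9>7]
(C,Q): not NE [P1→A gives 8>1; P2→P gives 8>5]
(C,R): not NE [P1→B gives 9>0; P2→P gives 8>2]
(C,S): not NE [P1→A gives 8>3; P2→P gives 8>1]

PSNE = {(A,R)}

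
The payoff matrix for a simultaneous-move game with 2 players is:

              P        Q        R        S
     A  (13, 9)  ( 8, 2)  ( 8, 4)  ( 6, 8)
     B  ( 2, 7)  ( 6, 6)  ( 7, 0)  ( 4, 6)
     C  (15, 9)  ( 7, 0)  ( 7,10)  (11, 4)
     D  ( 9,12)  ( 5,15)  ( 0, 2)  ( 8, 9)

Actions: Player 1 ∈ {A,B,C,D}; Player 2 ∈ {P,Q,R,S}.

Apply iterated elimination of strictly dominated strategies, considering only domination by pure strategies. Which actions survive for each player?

Survivors P1:{A,C} P2:{P,R}

P1 drop B (A beats it: P:13>2 Q:8>6 R:8>7 S:6>4)
P1 drop D (C beats it: P:15>9 Q:7>5 R:7>0 S:11>8)
P2 drop Q (P beats it: A:9>2 C:9>0)
P2 drop S (P beats it: A:9>8 C:9>4)
P1→{A,C} P2→{P,R}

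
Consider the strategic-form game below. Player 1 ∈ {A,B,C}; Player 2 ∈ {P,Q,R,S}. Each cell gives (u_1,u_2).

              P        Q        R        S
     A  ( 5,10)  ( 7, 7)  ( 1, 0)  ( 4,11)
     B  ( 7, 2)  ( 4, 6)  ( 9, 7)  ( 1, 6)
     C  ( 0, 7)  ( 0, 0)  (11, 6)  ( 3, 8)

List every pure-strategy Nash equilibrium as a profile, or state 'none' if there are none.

(A,P): not NE [P1→B gives 7>5; P2→S gives 11>10]
(A,Q): not NE [P2→S gives 11>7]
(A,R): not NE [P1→C gives 11>1; P2→S gives 11>0]
(A,S): NE
(B,P): not NE [P2→R gives 7>2]
(B,Q): not NE [P1→A gives 7>4; P2→R gives 7>6]
(B,R): not NE [P1→C gives 11>9]
(B,S): not NE [P1→A gives 4>1; P2→R gives 7>6]
(C,P): not NE [P1→B gives 7>0; P2→S gives 8>7]
(C,Q): not NE [P1→A gives 7>0; P2→S gives 8>0]
(C,R): not NE [P2→S gives 8>6]
(C,S): not NE [P1→A gives 4>3]

Nash profiles: (A,S)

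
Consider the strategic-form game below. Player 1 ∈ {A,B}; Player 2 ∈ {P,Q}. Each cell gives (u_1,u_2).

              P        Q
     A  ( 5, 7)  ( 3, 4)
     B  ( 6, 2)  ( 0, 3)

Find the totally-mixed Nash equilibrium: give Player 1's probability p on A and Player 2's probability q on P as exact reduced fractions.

P1 indiff ⇒ q·5+(1-q)·3 = q·6+(1-q)·0 ⇒ q(-1) = (1-q)(-3) ⇒ q = 3/4
P2 indiff ⇒ p·7+(1-p)·2 = p·4+(1-p)·3 ⇒ p(3) = (1-p)(1) ⇒ p = 1/4

p=1/4, q=3/4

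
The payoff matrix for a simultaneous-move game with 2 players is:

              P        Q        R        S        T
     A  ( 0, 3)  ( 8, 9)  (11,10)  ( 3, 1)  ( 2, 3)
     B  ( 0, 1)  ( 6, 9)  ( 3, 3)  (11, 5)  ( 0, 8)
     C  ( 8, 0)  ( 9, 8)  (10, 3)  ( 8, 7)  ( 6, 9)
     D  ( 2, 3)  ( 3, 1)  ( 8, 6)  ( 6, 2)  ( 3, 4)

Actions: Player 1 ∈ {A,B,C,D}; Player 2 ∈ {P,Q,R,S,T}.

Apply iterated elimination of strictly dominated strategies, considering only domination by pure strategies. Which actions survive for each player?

P1 drop D (C beats it: P:8>2 Q:9>3 R:10>8 S:8>6 T:6>3)
P2 drop P (Q beats it: A:9>3 B:9>1 C:8>0)
P2 drop S (Q beats it: A:9>1 B:9>5 C:8>7)
P1 drop B (A beats it: Q:8>6 R:11>3 T:2>0)
P1→{A,C} P2→{Q,R,T}

Survivors P1:{A,C} P2:{Q,R,T}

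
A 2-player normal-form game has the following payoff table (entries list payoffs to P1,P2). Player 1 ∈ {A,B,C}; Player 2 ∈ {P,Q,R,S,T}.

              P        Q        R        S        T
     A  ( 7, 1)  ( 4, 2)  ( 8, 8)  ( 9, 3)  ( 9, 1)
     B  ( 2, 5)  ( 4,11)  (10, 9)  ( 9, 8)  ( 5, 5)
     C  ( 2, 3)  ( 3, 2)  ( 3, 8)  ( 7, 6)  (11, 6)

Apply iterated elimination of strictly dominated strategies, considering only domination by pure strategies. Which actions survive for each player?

Survivors P1:{A,B} P2:{Q,R}

P2 drop P (R beats it: A:8>1 B:9>5 C:8>3)
P2 drop S (R beats it: A:8>3 B:9>8 C:8>6)
P2 drop T (R beats it: A:8>1 B:9>5 C:8>6)
P1 drop C (A beats it: Q:4>3 R:8>3)
P1→{A,B} P2→{Q,R}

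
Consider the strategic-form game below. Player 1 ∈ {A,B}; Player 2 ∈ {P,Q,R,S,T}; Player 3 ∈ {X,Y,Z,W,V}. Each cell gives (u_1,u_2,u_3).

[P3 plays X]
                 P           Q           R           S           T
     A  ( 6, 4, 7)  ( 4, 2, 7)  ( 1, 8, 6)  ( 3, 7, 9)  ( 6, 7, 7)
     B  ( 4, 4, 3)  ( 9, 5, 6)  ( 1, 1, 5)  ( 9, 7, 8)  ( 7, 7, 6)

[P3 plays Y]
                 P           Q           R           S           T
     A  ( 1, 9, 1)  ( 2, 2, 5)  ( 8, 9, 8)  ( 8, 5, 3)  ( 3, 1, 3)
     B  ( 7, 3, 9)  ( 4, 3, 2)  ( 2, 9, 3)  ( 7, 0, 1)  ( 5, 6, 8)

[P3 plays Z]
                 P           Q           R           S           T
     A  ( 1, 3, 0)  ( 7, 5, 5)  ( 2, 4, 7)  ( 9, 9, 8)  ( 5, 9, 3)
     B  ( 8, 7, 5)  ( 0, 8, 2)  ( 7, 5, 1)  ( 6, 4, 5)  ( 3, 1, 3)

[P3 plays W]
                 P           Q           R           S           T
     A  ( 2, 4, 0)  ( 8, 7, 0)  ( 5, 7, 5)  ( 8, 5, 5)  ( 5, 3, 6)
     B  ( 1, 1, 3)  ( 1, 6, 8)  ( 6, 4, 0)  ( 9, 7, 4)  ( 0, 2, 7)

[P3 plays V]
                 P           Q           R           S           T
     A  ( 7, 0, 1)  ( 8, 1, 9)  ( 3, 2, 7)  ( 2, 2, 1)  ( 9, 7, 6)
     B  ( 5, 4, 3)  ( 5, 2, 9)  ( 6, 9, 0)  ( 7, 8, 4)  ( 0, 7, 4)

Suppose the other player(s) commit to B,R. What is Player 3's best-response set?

u_3(X vs B,R) = 5
u_3(Y vs B,R) = 3
u_3(Z vs B,R) = 1
u_3(W vs B,R) = 0
u_3(V vs B,R) = 0
max payoff 5 at {X}

BR_3 = {X}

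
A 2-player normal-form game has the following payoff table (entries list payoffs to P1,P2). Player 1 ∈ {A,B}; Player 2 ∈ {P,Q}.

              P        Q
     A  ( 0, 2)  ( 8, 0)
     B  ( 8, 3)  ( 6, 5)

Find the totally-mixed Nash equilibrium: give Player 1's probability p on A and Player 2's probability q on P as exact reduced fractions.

P1 indiff ⇒ q·0+(1-q)·8 = q·8+(1-q)·6 ⇒ q(-8) = (1-q)(-2) ⇒ q = 1/5
P2 indiff ⇒ p·2+(1-p)·3 = p·0+(1-p)·5 ⇒ p(2) = (1-p)(2) ⇒ p = 1/2

p=1/2, q=1/5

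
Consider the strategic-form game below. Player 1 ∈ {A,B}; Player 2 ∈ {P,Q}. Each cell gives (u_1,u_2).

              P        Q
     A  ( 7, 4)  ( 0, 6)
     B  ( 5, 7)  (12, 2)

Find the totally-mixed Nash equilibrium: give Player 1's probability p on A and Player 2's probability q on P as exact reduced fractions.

P1 indiff ⇒ q·7+(1-q)·0 = q·5+(1-q)·12 ⇒ q(2) = (1-q)(12) ⇒ q = 6/7
P2 indiff ⇒ p·4+(1-p)·7 = p·6+(1-p)·2 ⇒ p(-2) = (1-p)(-5) ⇒ p = 5/7

(p,q) = (5/7, 6/7)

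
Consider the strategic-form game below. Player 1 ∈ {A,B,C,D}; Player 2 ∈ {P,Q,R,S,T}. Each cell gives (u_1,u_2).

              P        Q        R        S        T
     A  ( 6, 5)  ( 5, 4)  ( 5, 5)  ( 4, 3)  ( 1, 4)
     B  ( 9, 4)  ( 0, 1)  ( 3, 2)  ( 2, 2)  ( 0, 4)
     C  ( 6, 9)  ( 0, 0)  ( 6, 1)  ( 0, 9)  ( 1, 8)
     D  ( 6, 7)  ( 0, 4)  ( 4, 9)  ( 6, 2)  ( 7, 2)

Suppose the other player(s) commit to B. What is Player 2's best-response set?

P2 best: {P,T}

u_2(P vs B) = 4
u_2(Q vs B) = 1
u_2(R vs B) = 2
u_2(S vs B) = 2
u_2(T vs B) = 4
max payoff 4 at {P,T}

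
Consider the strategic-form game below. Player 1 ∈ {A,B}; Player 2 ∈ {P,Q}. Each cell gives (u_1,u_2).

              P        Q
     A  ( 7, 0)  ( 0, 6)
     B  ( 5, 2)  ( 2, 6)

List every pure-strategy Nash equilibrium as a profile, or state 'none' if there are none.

(A,P): not NE [P2→Q gives 6>0]
(A,Q): not NE [P1→B gives 2>0]
(B,P): not NE [P1→A gives 7>5; P2→Q gives 6>2]
(B,Q): NE

NE set: (B,Q)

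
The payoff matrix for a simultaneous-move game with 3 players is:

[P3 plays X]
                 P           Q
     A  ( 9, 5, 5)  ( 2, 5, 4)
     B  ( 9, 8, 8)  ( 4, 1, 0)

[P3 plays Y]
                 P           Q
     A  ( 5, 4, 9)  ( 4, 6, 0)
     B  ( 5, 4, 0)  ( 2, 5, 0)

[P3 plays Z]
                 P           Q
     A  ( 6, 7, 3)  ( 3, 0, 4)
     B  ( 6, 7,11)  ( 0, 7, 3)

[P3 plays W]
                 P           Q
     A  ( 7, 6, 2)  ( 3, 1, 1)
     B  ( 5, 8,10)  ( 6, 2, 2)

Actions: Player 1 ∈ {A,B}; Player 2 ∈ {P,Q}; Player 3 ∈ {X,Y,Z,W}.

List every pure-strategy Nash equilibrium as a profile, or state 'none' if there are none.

PSNE = {(B,P,Z)}

(A,P,X): not NE [P3→Y gives 9>5]
(A,P,Y): not NE [P2→Q gives 6>4]
(A,P,Z): not NE [P3→Y gives 9>3]
(A,P,W): not NE [P3→Y gives 9>2]
(A,Q,X): not NE [P1→B gives 4>2]
(A,Q,Y): not NE [P3→Z gives 4>0]
(A,Q,Z): not NE [P2→P gives 7>0]
(A,Q,W): not NE [P1→B gives 6>3; P2→P gives 6>1; P3→Z gives 4>1]
(B,P,X): not NE [P3→Z gives 11>8]
(B,P,Y): not NE [P2→Q gives 5>4; P3→Z gives 11>0]
(B,P,Z): NE
(B,P,W): not NE [P1→A gives 7>5; P3→Z gives 11>10]
(B,Q,X): not NE [P2→P gives 8>1; P3→Z gives 3>0]
(B,Q,Y): not NE [P1→A gives 4>2; P3→Z gives 3>0]
(B,Q,Z): not NE [P1→A gives 3>0]
(B,Q,W): not NE [P2→P gives 8>2; P3→Z gives 3>2]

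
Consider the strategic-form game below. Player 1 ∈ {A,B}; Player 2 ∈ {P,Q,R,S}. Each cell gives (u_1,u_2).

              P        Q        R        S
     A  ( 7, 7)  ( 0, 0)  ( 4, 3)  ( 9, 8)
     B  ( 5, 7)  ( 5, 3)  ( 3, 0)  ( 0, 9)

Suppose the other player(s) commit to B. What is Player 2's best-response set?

argmax u_2 = {S}

u_2(P vs B) = 7
u_2(Q vs B) = 3
u_2(R vs B) = 0
u_2(S vs B) = 9
max payoff 9 at {S}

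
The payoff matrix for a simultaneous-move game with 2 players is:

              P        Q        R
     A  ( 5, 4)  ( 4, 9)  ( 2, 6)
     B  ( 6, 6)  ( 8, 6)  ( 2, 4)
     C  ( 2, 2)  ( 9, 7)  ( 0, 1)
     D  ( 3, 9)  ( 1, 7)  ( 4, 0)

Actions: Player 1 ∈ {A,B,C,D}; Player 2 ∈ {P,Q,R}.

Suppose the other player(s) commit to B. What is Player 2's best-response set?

P2 best: {P,Q}

u_2(P vs B) = 6
u_2(Q vs B) = 6
u_2(R vs B) = 4
max payoff 6 at {P,Q}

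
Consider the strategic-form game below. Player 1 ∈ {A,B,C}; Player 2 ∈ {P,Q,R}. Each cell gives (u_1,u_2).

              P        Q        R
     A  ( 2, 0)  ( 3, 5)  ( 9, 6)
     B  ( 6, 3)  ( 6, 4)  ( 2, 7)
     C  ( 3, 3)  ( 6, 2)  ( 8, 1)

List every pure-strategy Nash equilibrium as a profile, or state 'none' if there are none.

NE set: (A,R)

(A,P): not NE [P1→B gives 6>2; P2→R gives 6>0]
(A,Q): not NE [P1→C gives 6>3; P2→R gives 6>5]
(A,R): NE
(B,P): not NE [P2→R gives 7>3]
(B,Q): not NE [P2→R gives 7>4]
(B,R): not NE [P1→A gives 9>2]
(C,P): not NE [P1→B gives 6>3]
(C,Q): not NE [P2→P gives 3>2]
(C,R): not NE [P1→A gives 9>8; P2→P gives 3>1]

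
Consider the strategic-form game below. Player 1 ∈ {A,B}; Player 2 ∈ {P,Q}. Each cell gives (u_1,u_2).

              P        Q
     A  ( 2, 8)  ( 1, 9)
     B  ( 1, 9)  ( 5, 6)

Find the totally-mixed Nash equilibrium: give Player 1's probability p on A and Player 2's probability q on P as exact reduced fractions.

(p,q) = (3/4, 4/5)

P1 indiff ⇒ q·2+(1-q)·1 = q·1+(1-q)·5 ⇒ q(1) = (1-q)(4) ⇒ q = 4/5
P2 indiff ⇒ p·8+(1-p)·9 = p·9+(1-p)·6 ⇒ p(-1) = (1-p)(-3) ⇒ p = 3/4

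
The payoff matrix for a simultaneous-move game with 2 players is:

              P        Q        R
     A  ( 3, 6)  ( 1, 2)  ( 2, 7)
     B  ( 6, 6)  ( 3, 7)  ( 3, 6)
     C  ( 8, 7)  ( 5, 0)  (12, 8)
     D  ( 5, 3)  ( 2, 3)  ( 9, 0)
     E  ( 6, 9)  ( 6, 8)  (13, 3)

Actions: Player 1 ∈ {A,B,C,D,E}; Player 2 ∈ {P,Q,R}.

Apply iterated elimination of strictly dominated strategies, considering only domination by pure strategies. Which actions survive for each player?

Survivors P1:{C,E} P2:{P,R}

P1 drop A (B beats it: P:6>3 Q:3>1 R:3>2)
P1 drop B (C beats it: P:8>6 Q:5>3 R:12>3)
P1 drop D (C beats it: P:8>5 Q:5>2 R:12>9)
P2 drop Q (P beats it: C:7>0 E:9>8)
P1→{C,E} P2→{P,R}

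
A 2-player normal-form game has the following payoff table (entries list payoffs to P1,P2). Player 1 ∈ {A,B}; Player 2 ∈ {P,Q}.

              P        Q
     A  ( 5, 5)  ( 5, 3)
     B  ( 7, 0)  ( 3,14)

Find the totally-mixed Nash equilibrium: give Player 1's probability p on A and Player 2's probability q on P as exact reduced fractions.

(p,q) = (7/8, 1/2)

P1 indiff ⇒ q·5+(1-q)·5 = q·7+(1-q)·3 ⇒ q(-2) = (1-q)(-2) ⇒ q = 1/2
P2 indiff ⇒ p·5+(1-p)·0 = p·3+(1-p)·14 ⇒ p(2) = (1-p)(14) ⇒ p = 7/8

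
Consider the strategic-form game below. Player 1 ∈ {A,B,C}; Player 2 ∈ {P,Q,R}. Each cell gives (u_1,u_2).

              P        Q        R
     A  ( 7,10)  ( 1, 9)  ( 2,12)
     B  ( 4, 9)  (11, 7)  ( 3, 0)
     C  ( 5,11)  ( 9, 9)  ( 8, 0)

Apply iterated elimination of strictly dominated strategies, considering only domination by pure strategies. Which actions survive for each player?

P2 drop Q (P beats it: A:10>9 B:9>7 C:11>9)
P1 drop B (C beats it: P:5>4 R:8>3)
P1→{A,C} P2→{P,R}

Survivors P1:{A,C} P2:{P,R}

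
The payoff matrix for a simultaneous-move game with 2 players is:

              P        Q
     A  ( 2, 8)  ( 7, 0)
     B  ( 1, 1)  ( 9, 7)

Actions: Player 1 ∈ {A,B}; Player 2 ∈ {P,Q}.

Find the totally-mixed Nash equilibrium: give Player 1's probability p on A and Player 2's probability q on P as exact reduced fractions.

P1 mixes 3/7 on A; P2 mixes 2/3 on P

P1 indiff ⇒ q·2+(1-q)·7 = q·1+(1-q)·9 ⇒ q(1) = (1-q)(2) ⇒ q = 2/3
P2 indiff ⇒ p·8+(1-p)·1 = p·0+(1-p)·7 ⇒ p(8) = (1-p)(6) ⇒ p = 3/7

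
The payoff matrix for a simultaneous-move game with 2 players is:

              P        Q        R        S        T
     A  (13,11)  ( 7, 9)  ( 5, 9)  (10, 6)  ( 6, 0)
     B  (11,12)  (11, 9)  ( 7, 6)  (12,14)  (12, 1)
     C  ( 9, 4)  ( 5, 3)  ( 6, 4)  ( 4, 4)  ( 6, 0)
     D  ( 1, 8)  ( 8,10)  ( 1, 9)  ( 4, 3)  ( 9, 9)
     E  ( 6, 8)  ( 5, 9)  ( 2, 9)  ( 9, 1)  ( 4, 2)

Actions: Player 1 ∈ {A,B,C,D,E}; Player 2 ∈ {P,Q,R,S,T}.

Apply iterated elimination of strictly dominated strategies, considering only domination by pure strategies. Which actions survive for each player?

Remaining: P1:{A,B} P2:{P,S}

P1 drop C (B beats it: P:11>9 Q:11>5 R:7>6 S:12>4 T:12>6)
P1 drop D (B beats it: P:11>1 Q:11>8 R:7>1 S:12>4 T:12>9)
P1 drop E (A beats it: P:13>6 Q:7>5 R:5>2 S:10>9 T:6>4)
P2 drop Q (P beats it: A:11>9 B:12>9)
P2 drop R (P beats it: A:11>9 B:12>6)
P2 drop T (P beats it: A:11>0 B:12>1)
P1→{A,B} P2→{P,S}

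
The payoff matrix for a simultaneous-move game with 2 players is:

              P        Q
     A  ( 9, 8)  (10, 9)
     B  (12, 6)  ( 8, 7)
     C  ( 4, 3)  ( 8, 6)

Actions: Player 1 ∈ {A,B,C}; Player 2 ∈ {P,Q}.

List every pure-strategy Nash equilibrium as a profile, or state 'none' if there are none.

NE set: (A,Q)

(A,P): not NE [P1→B gives 12>9; P2→Q gives 9>8]
(A,Q): NE
(B,P): not NE [P2→Q gives 7>6]
(B,Q): not NE [P1→A gives 10>8]
(C,P): not NE [P1→B gives 12>4; P2→Q gives 6>3]
(C,Q): not NE [P1→A gives 10>8]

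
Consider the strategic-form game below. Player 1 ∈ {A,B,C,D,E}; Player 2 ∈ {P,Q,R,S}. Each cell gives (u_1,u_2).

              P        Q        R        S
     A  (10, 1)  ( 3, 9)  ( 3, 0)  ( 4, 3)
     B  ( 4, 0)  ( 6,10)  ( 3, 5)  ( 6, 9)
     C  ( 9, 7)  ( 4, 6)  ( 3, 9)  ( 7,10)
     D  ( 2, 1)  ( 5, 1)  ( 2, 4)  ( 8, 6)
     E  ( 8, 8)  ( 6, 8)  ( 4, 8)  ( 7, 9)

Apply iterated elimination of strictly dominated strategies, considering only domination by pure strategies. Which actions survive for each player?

P2 drop P (S beats it: A:3>1 B:9>0 C:10>7 D:6>1 E:9>8)
P1 drop A (E beats it: Q:6>3 R:4>3 S:7>4)
P2 drop R (S beats it: B:9>5 C:10>9 D:6>4 E:9>8)
P1 drop C (D beats it: Q:5>4 S:8>7)
P1→{B,D,E} P2→{Q,S}

IESDS → P1:{B,D,E} P2:{Q,S}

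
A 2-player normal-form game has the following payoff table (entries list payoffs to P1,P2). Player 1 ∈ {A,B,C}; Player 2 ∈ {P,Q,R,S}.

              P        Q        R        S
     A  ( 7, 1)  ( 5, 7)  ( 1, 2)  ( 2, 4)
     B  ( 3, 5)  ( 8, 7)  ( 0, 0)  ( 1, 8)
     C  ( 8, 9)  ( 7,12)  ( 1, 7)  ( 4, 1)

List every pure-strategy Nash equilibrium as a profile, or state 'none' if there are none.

(A,P): not NE [P1→C gives 8>7; P2→Q gives 7>1]
(A,Q): not NE [P1→B gives 8>5]
(A,R): not NE [P2→Q gives 7>2]
(A,S): not NE [P1→C gives 4>2; P2→Q gives 7>4]
(B,P): not NE [P1→C gives 8>3; P2→S gives 8>5]
(B,Q): not NE [P2→S gives 8>7]
(B,R): not NE [P1→C gives 1>0; P2→S gives 8>0]
(B,S): not NE [P1→C gives 4>1]
(C,P): not NE [P2→Q gives 12>9]
(C,Q): not NE [P1→B gives 8>7]
(C,R): not NE [P2→Q gives 12>7]
(C,S): not NE [P2→Q gives 12>1]

Equilibria: none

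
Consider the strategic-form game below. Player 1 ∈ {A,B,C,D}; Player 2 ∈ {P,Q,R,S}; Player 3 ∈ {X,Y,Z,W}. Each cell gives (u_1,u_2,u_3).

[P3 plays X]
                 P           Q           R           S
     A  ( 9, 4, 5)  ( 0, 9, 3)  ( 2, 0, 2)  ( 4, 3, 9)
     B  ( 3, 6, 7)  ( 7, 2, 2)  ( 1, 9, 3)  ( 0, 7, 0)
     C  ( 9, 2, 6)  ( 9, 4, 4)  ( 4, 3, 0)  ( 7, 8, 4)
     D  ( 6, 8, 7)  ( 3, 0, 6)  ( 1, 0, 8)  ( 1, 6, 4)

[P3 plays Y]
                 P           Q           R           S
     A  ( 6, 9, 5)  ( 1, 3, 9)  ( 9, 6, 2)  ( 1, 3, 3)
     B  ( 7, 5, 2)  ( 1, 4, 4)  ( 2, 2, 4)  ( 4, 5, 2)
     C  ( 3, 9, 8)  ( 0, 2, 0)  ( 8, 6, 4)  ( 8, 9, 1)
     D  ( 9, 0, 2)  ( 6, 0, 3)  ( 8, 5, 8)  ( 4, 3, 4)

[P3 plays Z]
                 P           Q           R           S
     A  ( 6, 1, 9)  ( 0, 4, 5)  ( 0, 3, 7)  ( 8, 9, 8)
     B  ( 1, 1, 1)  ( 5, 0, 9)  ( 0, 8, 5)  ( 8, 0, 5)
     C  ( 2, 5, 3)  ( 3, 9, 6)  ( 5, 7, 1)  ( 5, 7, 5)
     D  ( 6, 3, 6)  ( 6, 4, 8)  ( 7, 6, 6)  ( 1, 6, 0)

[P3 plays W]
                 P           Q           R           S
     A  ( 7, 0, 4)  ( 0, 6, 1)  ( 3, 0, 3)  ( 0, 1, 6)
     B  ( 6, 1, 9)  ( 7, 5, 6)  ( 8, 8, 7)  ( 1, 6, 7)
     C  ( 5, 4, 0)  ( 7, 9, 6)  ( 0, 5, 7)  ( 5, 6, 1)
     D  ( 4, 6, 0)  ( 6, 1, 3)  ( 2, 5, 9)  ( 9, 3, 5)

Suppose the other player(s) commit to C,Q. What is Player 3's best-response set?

BR_3 = {Z,W}

u_3(X vs C,Q) = 4
u_3(Y vs C,Q) = 0
u_3(Z vs C,Q) = 6
u_3(W vs C,Q) = 6
max payoff 6 at {Z,W}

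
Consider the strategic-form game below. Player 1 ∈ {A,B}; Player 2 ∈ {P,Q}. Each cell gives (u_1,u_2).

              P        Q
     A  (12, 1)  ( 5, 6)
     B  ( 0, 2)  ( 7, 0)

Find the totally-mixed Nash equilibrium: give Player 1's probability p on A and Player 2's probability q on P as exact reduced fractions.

P1 mixes 2/7 on A; P2 mixes 1/7 on P

P1 indiff ⇒ q·12+(1-q)·5 = q·0+(1-q)·7 ⇒ q(12) = (1-q)(2) ⇒ q = 1/7
P2 indiff ⇒ p·1+(1-p)·2 = p·6+(1-p)·0 ⇒ p(-5) = (1-p)(-2) ⇒ p = 2/7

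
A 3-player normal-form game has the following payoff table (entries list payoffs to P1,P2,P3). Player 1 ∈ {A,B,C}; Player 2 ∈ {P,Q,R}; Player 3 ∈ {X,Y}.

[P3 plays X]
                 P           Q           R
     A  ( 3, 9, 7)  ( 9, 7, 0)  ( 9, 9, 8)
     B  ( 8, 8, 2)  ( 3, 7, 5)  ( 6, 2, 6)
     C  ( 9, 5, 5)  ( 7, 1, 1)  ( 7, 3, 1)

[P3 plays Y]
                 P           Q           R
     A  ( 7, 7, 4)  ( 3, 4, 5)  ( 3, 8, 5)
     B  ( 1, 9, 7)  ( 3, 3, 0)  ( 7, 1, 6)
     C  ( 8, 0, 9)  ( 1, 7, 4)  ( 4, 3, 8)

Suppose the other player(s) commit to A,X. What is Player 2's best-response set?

u_2(P vs A,X) = 9
u_2(Q vs A,X) = 7
u_2(R vs A,X) = 9
max payoff 9 at {P,R}

argmax u_2 = {P,R}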